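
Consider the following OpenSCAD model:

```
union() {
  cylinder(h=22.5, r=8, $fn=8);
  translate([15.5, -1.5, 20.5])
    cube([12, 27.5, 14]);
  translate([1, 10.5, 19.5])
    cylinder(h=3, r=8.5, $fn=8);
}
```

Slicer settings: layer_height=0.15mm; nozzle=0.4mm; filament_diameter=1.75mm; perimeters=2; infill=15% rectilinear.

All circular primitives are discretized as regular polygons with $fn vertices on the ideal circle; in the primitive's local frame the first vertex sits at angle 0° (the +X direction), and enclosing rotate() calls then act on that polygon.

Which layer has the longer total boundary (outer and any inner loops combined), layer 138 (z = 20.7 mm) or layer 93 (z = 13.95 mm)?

layer 138 (z = 20.7 mm)

Layer 138 (z = 20.7): the r=8 cylinder contributes a regular 8-gon of circumradius 8 (perimeter = 2·8·8.000·sin(180°/8) = 48.98 mm); the cube at (15.5, -1.5) (footprint 12×27.5) is included at this height (perimeter 79.00 mm); the cylinder at (1, 10.5): section is a regular 8-gon, circumradius r=8.5 (perimeter = 2·8·8.500·sin(180°/8) = 52.04 mm); Taking the union: the regions partially overlap (shared area 41.10 mm²), so the edge portions inside another operand are dropped and the merged outline is re-measured after clipping — boundary = 152.80 mm. So its perimeter = 152.80 mm. Layer 93 (z = 13.95): the r=8 cylinder gives a regular 8-gon of circumradius 8 (constant along its height) (perimeter = 2·8·8.000·sin(180°/8) = 48.98 mm); the cube at (15.5, -1.5) is not intersected at this z (z outside [20.5, 34.5]); the cylinder at (1, 10.5) is not intersected at this z (z outside [19.5, 22.5]); Combining (union): only the r=8 cylinder is present, so the union is just that shape — boundary = 48.98 mm. So its perimeter = 48.98 mm. Layer 138 is larger (152.80 vs 48.98 mm).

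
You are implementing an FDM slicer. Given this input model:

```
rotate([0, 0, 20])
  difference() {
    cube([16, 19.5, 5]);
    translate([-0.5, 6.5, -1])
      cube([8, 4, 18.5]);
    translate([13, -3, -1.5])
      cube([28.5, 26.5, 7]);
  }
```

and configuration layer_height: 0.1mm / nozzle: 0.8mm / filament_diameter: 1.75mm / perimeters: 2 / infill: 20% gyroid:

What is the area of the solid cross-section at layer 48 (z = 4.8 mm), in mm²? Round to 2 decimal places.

At z = 4.8 mm: the cube is present — its section is the full 16×19.5 rectangle (area 312.00 mm²); the cube at (-0.5, 6.5) is present — its section is the full 8×4 rectangle (area 32.00 mm²); the cube at (13, -3) (footprint 28.5×26.5) is included at this height (area 755.25 mm²); Taking the first minus the rest: starting from the 16×19.5 cube (312.00 mm²), the 8×4 cube at (-0.5, 6.5) partially overlaps it — only the 30.00 mm² overlap (of its 32.00 mm²) is removed, clipping the outline; the 28.5×26.5 cube at (13, -3) partially overlaps it — only the 58.50 mm² overlap (of its 755.25 mm²) is removed, clipping the outline — area = 223.50 mm²; (rotated 20° about Z; rotation is an isometry so areas/perimeters/island counts are preserved). Overall, the cross-section is a single solid region. Net area = 223.50 mm².

223.50 mm²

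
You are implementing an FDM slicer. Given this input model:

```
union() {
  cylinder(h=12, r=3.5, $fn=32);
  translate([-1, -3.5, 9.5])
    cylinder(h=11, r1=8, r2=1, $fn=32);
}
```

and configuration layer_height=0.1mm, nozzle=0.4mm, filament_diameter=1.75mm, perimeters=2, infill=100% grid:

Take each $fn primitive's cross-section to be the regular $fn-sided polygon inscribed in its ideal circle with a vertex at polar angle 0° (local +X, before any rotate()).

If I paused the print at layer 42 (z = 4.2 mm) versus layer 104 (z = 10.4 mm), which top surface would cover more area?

Layer 42 (z = 4.2): the r=3.5 cylinder gives a regular 32-gon of circumradius 3.5 (constant along its height) (area = (32/2)·3.500²·sin(360°/32) = 38.24 mm²); the cone at (-1, -3.5) is absent (z outside [9.5, 20.5]); Combining (union): only the r=3.5 cylinder is present, so the union is just that shape — area = 38.24 mm². So its area = 38.24 mm². Layer 104 (z = 10.4): the r=3.5 cylinder contributes a regular 32-gon of circumradius 3.5 (area = (32/2)·3.500²·sin(360°/32) = 38.24 mm²); the cone at (-1, -3.5) (r1=8→r2=1) has section circumradius 7.427 here — a regular 32-gon (area = (32/2)·7.427²·sin(360°/32) = 172.19 mm²); Merging all regions: the r=3.5 cylinder lies entirely inside the cone at (-1, -3.5), so the union is just the cone at (-1, -3.5) — area = 172.19 mm². So its area = 172.19 mm². Layer 104 is larger (172.19 vs 38.24 mm²).

layer 104 (z = 10.4 mm)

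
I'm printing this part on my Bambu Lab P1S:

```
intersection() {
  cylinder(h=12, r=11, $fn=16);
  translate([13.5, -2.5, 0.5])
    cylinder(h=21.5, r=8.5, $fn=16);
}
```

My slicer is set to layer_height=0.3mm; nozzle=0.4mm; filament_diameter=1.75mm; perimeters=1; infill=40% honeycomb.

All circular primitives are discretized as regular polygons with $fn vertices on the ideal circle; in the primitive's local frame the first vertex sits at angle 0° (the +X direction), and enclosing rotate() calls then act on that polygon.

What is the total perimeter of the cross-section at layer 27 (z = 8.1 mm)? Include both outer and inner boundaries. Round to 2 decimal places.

29.86 mm

At z = 8.1 mm: the r=11 cylinder contributes a regular 16-gon of circumradius 11 (perimeter = 2·16·11.000·sin(180°/16) = 68.67 mm); the r=8.5 cylinder at (13.5, -2.5) gives a regular 16-gon of circumradius 8.5 (constant along its height) (perimeter = 2·16·8.500·sin(180°/16) = 53.06 mm); After intersecting: the r=8.5 cylinder at (13.5, -2.5) partially overlaps the r=11 cylinder; clipping to the common part keeps 50.69 mm² — boundary = 29.86 mm. Overall, the cross-section is a single solid region. Total boundary length (outer) = 29.86 mm.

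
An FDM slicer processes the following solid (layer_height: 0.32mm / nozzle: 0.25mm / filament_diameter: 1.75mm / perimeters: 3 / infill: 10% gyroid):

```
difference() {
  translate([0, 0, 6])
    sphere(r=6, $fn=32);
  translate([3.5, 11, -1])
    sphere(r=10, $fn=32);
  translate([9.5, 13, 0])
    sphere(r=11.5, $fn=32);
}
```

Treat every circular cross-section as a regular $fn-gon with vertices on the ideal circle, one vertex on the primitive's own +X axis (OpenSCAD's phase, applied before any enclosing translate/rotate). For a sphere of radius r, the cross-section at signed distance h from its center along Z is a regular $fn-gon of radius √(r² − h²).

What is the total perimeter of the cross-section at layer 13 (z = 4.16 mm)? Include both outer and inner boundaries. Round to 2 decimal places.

At z = 4.16 mm: the r=6 sphere slices to a regular 32-gon of circumradius 5.711 (√(r²−h²) with h=1.84 from center) (perimeter = 2·32·5.711·sin(180°/32) = 35.83 mm); the r=10 sphere at (3.5, 11) contributes a regular 32-gon of circumradius √(10²−5.16²) = 8.566 (perimeter = 2·32·8.566·sin(180°/32) = 53.73 mm); the sphere at (9.5, 13): section is a regular 32-gon, circumradius = √(r²−h²) = √(11.5²−4.16²) = 10.721 (perimeter = 2·32·10.721·sin(180°/32) = 67.26 mm); Taking the first minus the rest: starting from the r=6 sphere, the r=10 sphere at (3.5, 11) partially overlaps it — only the 14.82 mm² overlap (of its 229.03 mm²) is removed, clipping the outline; the r=11.5 sphere at (9.5, 13) misses the remaining region (no effect) — boundary = 35.22 mm. Overall, the cross-section is a single solid region. Total boundary length (outer) = 35.22 mm.

35.22 mm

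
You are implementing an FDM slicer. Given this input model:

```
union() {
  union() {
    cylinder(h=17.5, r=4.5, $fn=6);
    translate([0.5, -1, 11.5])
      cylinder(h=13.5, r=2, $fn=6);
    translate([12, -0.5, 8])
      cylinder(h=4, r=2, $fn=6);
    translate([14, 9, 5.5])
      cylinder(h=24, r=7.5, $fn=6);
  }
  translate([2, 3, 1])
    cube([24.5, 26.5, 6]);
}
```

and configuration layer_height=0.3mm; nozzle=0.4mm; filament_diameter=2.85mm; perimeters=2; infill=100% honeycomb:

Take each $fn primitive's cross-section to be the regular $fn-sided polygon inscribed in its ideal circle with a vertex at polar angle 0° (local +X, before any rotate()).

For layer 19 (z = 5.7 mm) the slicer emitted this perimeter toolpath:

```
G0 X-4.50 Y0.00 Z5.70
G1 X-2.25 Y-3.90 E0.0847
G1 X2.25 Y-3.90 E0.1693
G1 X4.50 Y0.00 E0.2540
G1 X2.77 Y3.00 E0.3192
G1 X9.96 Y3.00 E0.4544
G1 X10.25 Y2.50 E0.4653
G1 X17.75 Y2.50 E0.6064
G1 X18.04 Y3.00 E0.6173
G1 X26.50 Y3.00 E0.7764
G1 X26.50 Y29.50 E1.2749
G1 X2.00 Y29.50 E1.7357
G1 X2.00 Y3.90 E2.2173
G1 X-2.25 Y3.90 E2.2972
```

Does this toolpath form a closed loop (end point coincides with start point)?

Start point (G0): (-4.50, 0.00). End point (last G1): the path does not return to the start — open.

no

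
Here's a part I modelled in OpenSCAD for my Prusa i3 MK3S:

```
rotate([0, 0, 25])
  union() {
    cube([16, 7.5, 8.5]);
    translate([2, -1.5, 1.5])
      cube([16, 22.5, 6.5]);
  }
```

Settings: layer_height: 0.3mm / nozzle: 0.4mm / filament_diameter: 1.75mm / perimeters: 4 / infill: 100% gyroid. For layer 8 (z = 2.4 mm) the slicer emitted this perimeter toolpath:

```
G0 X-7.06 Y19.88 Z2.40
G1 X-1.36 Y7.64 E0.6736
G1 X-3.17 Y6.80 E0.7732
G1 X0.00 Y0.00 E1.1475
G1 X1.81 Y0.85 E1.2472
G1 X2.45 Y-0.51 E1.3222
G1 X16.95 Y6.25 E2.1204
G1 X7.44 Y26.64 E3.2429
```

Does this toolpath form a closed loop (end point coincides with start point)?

Start point (G0): (-7.06, 19.88). End point (last G1): the path does not return to the start — open.

no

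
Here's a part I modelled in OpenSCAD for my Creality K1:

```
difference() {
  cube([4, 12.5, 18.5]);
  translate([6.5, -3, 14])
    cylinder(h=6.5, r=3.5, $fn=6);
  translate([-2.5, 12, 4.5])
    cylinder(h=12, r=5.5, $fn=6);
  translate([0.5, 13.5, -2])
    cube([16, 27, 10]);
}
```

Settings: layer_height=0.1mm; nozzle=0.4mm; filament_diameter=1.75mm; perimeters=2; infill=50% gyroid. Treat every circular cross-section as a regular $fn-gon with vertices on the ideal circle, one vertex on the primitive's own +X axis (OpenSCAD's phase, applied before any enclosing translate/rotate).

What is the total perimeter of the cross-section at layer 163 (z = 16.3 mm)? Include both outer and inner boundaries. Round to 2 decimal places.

At z = 16.3 mm: the cube (footprint 4×12.5) is included at this height (perimeter 33.00 mm); the r=3.5 cylinder at (6.5, -3) gives a regular 6-gon of circumradius 3.5 (constant along its height) (perimeter = 2·6·3.500·sin(180°/6) = 21.00 mm); the r=5.5 cylinder at (-2.5, 12) gives a regular 6-gon of circumradius 5.5 (constant along its height) (perimeter = 2·6·5.500·sin(180°/6) = 33.00 mm); the cube at (0.5, 13.5) does not reach this height (z outside [-2, 8]); After the difference (first − rest): starting from the 4×12.5 cube, the r=3.5 cylinder at (6.5, -3) misses the remaining region (no effect); the r=5.5 cylinder at (-2.5, 12) partially overlaps it — only the 9.17 mm² overlap (of its 78.59 mm²) is removed, clipping the outline — boundary = 31.35 mm. Overall, the cross-section is a single solid region. Total boundary length (outer) = 31.35 mm.

31.35 mm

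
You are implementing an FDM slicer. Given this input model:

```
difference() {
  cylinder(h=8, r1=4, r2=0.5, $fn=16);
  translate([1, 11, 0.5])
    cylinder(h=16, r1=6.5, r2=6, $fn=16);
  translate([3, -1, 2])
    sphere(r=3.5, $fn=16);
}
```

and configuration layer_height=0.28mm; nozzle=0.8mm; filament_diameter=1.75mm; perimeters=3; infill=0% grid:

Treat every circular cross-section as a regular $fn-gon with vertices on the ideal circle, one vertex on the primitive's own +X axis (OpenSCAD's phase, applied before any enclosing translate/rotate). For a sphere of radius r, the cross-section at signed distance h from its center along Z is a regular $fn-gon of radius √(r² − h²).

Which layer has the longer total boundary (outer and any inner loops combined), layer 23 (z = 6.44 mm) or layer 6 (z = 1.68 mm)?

layer 6 (z = 1.68 mm)

Layer 23 (z = 6.44): the cone contributes a regular 16-gon of circumradius 1.182 (interpolated between r1=4 and r2=0.5 at t=0.805) (perimeter = 2·16·1.182·sin(180°/16) = 7.38 mm); the cone at (1, 11) (r1=6.5→r2=6) has section circumradius 6.314 here — a regular 16-gon (perimeter = 2·16·6.314·sin(180°/16) = 39.42 mm); the sphere at (3, -1) is absent (|z−center|=4.440 > r=3.5); After the difference (first − rest): starting from the cone, the cone at (1, 11) misses the remaining region (no effect) — boundary = 7.38 mm. So its perimeter = 7.38 mm. Layer 6 (z = 1.68): the cone: at t=0.210 of its height the radius interpolates to r₁+(r₂−r₁)t = 3.265, giving a regular 16-gon of that circumradius (perimeter = 2·16·3.265·sin(180°/16) = 20.38 mm); the cone at (1, 11): at t=0.074 of its height the radius interpolates to r₁+(r₂−r₁)t = 6.463, giving a regular 16-gon of that circumradius (perimeter = 2·16·6.463·sin(180°/16) = 40.35 mm); the r=3.5 sphere at (3, -1) contributes a regular 16-gon of circumradius √(3.5²−0.32²) = 3.485 (perimeter = 2·16·3.485·sin(180°/16) = 21.76 mm); After the difference (first − rest): starting from the cone, the cone at (1, 11) misses the remaining region (no effect); the r=3.5 sphere at (3, -1) partially overlaps it — only the 14.60 mm² overlap (of its 37.19 mm²) is removed, clipping the outline — boundary = 20.13 mm. So its perimeter = 20.13 mm. Layer 6 is larger (20.13 vs 7.38 mm).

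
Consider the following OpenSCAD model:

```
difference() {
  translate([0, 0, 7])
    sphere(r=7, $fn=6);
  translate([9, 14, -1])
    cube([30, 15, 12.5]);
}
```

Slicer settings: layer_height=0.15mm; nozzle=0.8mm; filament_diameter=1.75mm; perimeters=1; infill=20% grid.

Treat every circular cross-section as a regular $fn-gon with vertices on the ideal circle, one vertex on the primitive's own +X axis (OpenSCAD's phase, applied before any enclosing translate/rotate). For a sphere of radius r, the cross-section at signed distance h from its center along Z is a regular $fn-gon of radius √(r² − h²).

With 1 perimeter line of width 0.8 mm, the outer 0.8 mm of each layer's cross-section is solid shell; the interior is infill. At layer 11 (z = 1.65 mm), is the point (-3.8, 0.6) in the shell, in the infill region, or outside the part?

At z = 1.65 mm: the r=7 sphere contributes a regular 6-gon of circumradius √(7²−5.35²) = 4.514; the cube at (9, 14) is present — its section is the full 30×15 rectangle; Taking the first minus the rest: starting from the r=7 sphere, the 30×15 cube at (9, 14) misses the remaining region (no effect) — 1 connected region. Overall, the cross-section is a single solid region. The nearest boundary edge runs (-4.51, 0.00)→(-2.26, 3.91); distance from the point to it = 0.32 mm. The point is inside the cross-section, 0.32 mm from the nearest boundary — within the 0.8 mm shell band (1 × 0.8).

shell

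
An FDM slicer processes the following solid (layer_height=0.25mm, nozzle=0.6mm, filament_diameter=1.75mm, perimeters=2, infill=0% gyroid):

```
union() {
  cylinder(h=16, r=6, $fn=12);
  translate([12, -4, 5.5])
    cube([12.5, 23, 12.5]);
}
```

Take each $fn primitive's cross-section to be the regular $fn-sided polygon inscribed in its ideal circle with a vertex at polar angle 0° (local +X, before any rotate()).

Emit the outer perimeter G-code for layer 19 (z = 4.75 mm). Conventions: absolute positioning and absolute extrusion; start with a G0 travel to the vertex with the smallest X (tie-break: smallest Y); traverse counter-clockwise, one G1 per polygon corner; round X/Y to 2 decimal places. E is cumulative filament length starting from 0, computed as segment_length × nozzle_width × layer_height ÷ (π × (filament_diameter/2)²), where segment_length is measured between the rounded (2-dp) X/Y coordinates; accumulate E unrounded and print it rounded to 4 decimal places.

At z = 4.75 mm: the r=6 cylinder gives a regular 12-gon of circumradius 6 (constant along its height); the cube at (12, -4) is not intersected at this z (z outside [5.5, 18]); Taking the union: only the r=6 cylinder is present, so the union is just that shape — 1 connected region. The outline is a single polygon with 12 vertices. Extrusion per mm of travel: 0.6 × 0.25 / (π × 0.875²) = 0.062363. Accumulating E over each segment gives final E = 2.3251.

G0 X-6.00 Y0.00 Z4.75
G1 X-5.20 Y-3.00 E0.1936
G1 X-3.00 Y-5.20 E0.3877
G1 X0.00 Y-6.00 E0.5813
G1 X3.00 Y-5.20 E0.7749
G1 X5.20 Y-3.00 E0.9689
G1 X6.00 Y0.00 E1.1626
G1 X5.20 Y3.00 E1.3562
G1 X3.00 Y5.20 E1.5502
G1 X0.00 Y6.00 E1.7438
G1 X-3.00 Y5.20 E1.9375
G1 X-5.20 Y3.00 E2.1315
G1 X-6.00 Y0.00 E2.3251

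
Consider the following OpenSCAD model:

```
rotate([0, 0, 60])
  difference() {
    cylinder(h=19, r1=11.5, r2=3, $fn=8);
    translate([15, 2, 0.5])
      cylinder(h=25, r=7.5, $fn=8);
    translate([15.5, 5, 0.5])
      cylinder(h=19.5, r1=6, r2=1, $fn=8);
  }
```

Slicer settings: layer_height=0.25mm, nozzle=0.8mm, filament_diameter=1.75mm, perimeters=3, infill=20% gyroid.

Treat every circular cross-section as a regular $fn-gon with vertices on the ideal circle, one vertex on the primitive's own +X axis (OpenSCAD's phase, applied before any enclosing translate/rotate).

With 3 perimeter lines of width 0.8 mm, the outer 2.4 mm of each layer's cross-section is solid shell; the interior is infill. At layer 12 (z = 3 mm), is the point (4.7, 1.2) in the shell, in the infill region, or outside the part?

At z = 3 mm: the cone (r1=11.5→r2=3) has section circumradius 10.158 here — a regular 8-gon; the r=7.5 cylinder at (15, 2) contributes a regular 8-gon of circumradius 7.5; the cone at (15.5, 5): at t=0.128 of its height the radius interpolates to r₁+(r₂−r₁)t = 5.359, giving a regular 8-gon of that circumradius; Subtracting the remaining from the first: starting from the cone, the r=7.5 cylinder at (15, 2) partially overlaps it — only the 7.70 mm² overlap (of its 159.10 mm²) is removed, clipping the outline; the cone at (15.5, 5) misses the remaining region (no effect) — 1 connected region; (whole slice rotated 60° about Z — lengths, areas and connectivity unchanged). Overall, the cross-section is a single solid region. Undo the 60° rotation: the query point maps to (3.389, -3.470) in the un-rotated model frame. The nearest boundary edge runs (7.18, -7.18)→(-0.00, -10.16); distance from the point to it = 4.88 mm. The point is inside the cross-section and 4.88 mm from the nearest boundary — more than the 2.4 mm shell width (3 × 0.8), so it's in the infill interior.

infill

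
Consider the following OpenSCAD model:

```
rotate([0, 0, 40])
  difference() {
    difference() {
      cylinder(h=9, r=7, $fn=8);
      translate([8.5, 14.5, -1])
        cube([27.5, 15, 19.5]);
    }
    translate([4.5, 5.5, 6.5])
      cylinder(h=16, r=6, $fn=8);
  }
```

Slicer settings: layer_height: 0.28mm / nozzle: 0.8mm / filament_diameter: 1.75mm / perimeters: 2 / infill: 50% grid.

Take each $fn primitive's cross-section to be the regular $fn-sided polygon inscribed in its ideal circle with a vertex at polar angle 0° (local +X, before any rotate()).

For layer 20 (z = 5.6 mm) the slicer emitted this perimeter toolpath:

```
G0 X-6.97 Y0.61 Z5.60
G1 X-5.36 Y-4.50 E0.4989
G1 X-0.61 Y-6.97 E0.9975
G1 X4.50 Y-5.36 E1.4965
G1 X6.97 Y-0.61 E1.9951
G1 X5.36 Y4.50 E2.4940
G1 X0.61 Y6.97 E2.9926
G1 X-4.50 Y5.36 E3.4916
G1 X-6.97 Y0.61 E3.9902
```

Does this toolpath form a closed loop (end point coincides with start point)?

Start point (G0): (-6.97, 0.61). End point (last G1): the path returns to the start — closed.

yes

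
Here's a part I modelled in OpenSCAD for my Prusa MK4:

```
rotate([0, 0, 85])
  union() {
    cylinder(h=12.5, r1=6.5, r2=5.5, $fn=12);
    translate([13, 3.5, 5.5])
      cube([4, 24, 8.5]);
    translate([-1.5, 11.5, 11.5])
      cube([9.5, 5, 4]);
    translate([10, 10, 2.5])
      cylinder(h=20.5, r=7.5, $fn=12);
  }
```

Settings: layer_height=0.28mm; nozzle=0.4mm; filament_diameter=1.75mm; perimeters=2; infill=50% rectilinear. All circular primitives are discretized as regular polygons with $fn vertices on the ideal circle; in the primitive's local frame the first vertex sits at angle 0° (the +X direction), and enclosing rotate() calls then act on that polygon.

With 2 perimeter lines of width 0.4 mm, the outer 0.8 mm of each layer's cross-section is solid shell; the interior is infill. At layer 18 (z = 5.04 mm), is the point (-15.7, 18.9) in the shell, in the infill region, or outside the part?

At z = 5.04 mm: the cone (r1=6.5→r2=5.5) has section circumradius 6.097 here — a regular 12-gon; the cube at (13, 3.5) is absent (z outside [5.5, 14]); the cube at (-1.5, 11.5) is absent (z outside [11.5, 15.5]); the r=7.5 cylinder at (10, 10) contributes a regular 12-gon of circumradius 7.5; Taking the union: the 2 present regions are separate (no shared area or edge), so areas and boundary lengths simply add and each stays a separate island — 2 connected regions; (rotated 85° about Z; rotation is an isometry so areas/perimeters/island counts are preserved). Overall, the cross-section has 2 separate islands. Undo the 85° rotation: the query point maps to (17.460, 17.288) in the un-rotated model frame. The nearest boundary edge runs (13.75, 16.50)→(16.50, 13.75); distance from the point to it = 3.18 mm. The point is not inside any of the regions above, so it lies outside the cross-section (3.18 mm from the nearest boundary).

outside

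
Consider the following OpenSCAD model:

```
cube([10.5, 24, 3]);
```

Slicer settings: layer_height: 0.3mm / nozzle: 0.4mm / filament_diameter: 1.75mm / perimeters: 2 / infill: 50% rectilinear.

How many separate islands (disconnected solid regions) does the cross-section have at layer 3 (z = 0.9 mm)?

1

At z = 0.9 mm: the 10.5×24 cube contributes its full rectangle. Overall, the cross-section is a single solid region. Island count = 1.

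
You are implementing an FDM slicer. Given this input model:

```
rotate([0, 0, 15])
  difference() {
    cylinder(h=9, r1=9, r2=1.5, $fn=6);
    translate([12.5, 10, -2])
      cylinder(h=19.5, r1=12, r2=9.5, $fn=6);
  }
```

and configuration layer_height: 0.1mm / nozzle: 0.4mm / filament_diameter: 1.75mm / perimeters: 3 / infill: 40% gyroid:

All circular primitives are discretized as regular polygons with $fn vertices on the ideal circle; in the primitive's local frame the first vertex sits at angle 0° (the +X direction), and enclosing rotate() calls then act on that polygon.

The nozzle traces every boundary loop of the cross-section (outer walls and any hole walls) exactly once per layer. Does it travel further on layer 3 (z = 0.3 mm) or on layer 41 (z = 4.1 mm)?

layer 3 (z = 0.3 mm)

Layer 3 (z = 0.3): the cone (r1=9→r2=1.5) has section circumradius 8.750 here — a regular 6-gon (perimeter = 2·6·8.750·sin(180°/6) = 52.50 mm); the cone at (12.5, 10) contributes a regular 6-gon of circumradius 11.705 (interpolated between r1=12 and r2=9.5 at t=0.118) (perimeter = 2·6·11.705·sin(180°/6) = 70.23 mm); Taking the first minus the rest: starting from the cone, the cone at (12.5, 10) partially overlaps it — only the 16.82 mm² overlap (of its 355.96 mm²) is removed, clipping the outline — boundary = 52.34 mm; (whole slice rotated 15° about Z — lengths, areas and connectivity unchanged). So its perimeter = 52.34 mm. Layer 41 (z = 4.1): the cone contributes a regular 6-gon of circumradius 5.583 (interpolated between r1=9 and r2=1.5 at t=0.456) (perimeter = 2·6·5.583·sin(180°/6) = 33.50 mm); the cone at (12.5, 10) (r1=12→r2=9.5) has section circumradius 11.218 here — a regular 6-gon (perimeter = 2·6·11.218·sin(180°/6) = 67.31 mm); After the difference (first − rest): starting from the cone, the cone at (12.5, 10) misses the remaining region (no effect) — boundary = 33.50 mm; (rotated 15° about Z; rotation is an isometry so areas/perimeters/island counts are preserved). So its perimeter = 33.50 mm. Layer 3 is larger (52.34 vs 33.50 mm).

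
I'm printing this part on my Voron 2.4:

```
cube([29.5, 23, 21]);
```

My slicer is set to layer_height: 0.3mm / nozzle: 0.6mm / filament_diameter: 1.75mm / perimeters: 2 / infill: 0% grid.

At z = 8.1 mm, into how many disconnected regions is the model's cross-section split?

At z = 8.1 mm: the cube (footprint 29.5×23) is included at this height. The result has 1 disconnected region.

1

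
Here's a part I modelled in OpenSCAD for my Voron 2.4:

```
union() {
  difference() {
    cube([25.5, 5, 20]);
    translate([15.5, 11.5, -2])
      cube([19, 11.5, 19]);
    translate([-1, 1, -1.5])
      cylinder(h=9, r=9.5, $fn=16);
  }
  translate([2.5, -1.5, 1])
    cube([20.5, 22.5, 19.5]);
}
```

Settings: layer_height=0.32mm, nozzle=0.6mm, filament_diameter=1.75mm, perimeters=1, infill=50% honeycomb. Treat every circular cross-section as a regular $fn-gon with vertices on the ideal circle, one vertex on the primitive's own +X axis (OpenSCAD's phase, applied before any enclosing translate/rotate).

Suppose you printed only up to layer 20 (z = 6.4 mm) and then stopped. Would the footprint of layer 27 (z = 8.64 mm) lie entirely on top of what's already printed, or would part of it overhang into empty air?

part overhangs

Compare the two slices. At z = 6.4: the 25.5×5 cube contributes its full rectangle (area 127.50 mm²); the cube at (15.5, 11.5) (footprint 19×11.5) is included at this height (area 218.50 mm²); the cylinder at (-1, 1): section is a regular 16-gon, circumradius r=9.5 (area = (16/2)·9.500²·sin(360°/16) = 276.30 mm²); Taking the first minus the rest: starting from the 25.5×5 cube (127.50 mm²), the 19×11.5 cube at (15.5, 11.5) misses the remaining region (no effect); the r=9.5 cylinder at (-1, 1) partially overlaps it — only the 40.78 mm² overlap (of its 276.30 mm²) is removed, clipping the outline — area = 86.72 mm²; the cube at (2.5, -1.5) (footprint 20.5×22.5) is included at this height (area 461.25 mm²); Merging all regions: the regions partially overlap — summed areas 547.97 mm² minus the doubly-counted overlap 74.22 mm² gives 473.75 mm² — area = 473.75 mm². At z = 8.64: the cube (footprint 25.5×5) is included at this height (area 127.50 mm²); the cube at (15.5, 11.5) (footprint 19×11.5) is included at this height (area 218.50 mm²); the cylinder at (-1, 1) is not intersected at this z (z outside [-1.5, 7.5]); Subtracting the remaining from the first: starting from the 25.5×5 cube (127.50 mm²), the 19×11.5 cube at (15.5, 11.5) misses the remaining region (no effect) — area = 127.50 mm²; the cube at (2.5, -1.5) (footprint 20.5×22.5) is included at this height (area 461.25 mm²); Combining (union): the regions partially overlap — summed areas 588.75 mm² minus the doubly-counted overlap 102.50 mm² gives 486.25 mm² — area = 486.25 mm². Checking containment: at z = 8.64 the cross-section extends beyond the z = 6.4 cross-section by about 12.50 mm².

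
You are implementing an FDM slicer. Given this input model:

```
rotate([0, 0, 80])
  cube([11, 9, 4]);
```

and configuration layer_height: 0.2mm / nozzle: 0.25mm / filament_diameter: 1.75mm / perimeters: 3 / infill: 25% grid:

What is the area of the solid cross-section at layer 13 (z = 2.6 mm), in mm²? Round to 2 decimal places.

At z = 2.6 mm: the cube is present — its section is the full 11×9 rectangle (area 99.00 mm²); (rotated 80° about Z; rotation is an isometry so areas/perimeters/island counts are preserved). Overall, the cross-section is a single solid region. Net area = 99.00 mm².

99.00 mm²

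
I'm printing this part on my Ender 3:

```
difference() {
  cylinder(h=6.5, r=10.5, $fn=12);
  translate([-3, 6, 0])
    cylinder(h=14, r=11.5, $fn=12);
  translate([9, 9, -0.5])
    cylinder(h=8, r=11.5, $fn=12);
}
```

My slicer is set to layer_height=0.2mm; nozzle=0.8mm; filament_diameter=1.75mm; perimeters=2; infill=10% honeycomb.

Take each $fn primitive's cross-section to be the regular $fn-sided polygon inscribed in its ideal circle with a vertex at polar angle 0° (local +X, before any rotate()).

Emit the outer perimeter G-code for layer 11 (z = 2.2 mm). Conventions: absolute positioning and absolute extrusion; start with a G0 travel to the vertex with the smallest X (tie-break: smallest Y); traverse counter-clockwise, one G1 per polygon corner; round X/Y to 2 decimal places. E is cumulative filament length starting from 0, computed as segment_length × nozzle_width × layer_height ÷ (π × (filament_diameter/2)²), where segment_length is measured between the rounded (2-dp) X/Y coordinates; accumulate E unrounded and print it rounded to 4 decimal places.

G0 X-9.69 Y-3.02 Z2.20
G1 X-9.09 Y-5.25 E0.1536
G1 X-5.25 Y-9.09 E0.5149
G1 X0.00 Y-10.50 E0.8765
G1 X5.25 Y-9.09 E1.2381
G1 X9.09 Y-5.25 E1.5993
G1 X9.89 Y-2.26 E1.8052
G1 X9.00 Y-2.50 E1.8665
G1 X5.22 Y-1.49 E2.1268
G1 X2.75 Y-3.96 E2.3592
G1 X-3.00 Y-5.50 E2.7551
G1 X-8.75 Y-3.96 E3.1511
G1 X-9.69 Y-3.02 E3.2395

At z = 2.2 mm: the cylinder: section is a regular 12-gon, circumradius r=10.5; the cylinder at (-3, 6): section is a regular 12-gon, circumradius r=11.5; the r=11.5 cylinder at (9, 9) gives a regular 12-gon of circumradius 11.5 (constant along its height); Taking the first minus the rest: starting from the r=10.5 cylinder, the r=11.5 cylinder at (-3, 6) partially overlaps it — only the 220.28 mm² overlap (of its 396.75 mm²) is removed, clipping the outline; the r=11.5 cylinder at (9, 9) partially overlaps it — only the 21.07 mm² overlap (of its 396.75 mm²) is removed, clipping the outline — 1 connected region. The outline is a single polygon with 12 vertices. Extrusion per mm of travel: 0.8 × 0.2 / (π × 0.875²) = 0.066520. Accumulating E over each segment gives final E = 3.2395.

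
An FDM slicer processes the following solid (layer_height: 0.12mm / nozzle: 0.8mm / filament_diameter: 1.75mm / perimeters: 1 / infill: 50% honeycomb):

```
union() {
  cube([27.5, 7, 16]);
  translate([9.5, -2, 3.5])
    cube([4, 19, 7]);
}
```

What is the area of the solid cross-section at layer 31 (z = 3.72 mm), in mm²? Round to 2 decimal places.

240.50 mm²

At z = 3.72 mm: the cube is present — its section is the full 27.5×7 rectangle (area 192.50 mm²); the cube at (9.5, -2) is present — its section is the full 4×19 rectangle (area 76.00 mm²); Merging all regions: the regions partially overlap — summed areas 268.50 mm² minus the doubly-counted overlap 28.00 mm² gives 240.50 mm² — area = 240.50 mm². Overall, the cross-section is a single solid region. Net area = 240.50 mm².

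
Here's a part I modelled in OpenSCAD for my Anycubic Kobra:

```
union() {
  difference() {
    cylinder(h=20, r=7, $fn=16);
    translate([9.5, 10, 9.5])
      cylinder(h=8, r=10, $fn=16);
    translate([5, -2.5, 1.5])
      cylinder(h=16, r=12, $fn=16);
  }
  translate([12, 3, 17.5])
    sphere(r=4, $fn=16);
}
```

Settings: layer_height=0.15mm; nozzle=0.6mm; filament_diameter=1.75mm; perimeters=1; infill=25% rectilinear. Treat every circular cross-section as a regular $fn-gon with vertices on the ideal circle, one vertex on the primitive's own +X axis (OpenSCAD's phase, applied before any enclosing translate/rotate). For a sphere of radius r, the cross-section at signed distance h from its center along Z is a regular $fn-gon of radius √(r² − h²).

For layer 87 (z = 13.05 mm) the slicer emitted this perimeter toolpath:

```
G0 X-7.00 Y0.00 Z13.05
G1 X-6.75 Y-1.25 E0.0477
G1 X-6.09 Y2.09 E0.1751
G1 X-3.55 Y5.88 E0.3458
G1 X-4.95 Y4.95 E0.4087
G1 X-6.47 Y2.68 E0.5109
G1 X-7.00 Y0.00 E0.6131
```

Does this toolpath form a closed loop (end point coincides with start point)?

Start point (G0): (-7.00, 0.00). End point (last G1): the path returns to the start — closed.

yes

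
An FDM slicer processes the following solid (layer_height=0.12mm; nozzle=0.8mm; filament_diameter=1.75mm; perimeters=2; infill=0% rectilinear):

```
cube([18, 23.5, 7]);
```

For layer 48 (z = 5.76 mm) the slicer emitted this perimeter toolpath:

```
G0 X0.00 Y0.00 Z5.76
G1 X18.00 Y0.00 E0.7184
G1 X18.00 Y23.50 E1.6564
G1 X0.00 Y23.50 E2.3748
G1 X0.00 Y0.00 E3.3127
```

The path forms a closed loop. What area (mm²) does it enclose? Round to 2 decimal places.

423.00 mm²

Apply the shoelace formula to the sequence of (X, Y) vertices; enclosed area = 423.00 mm².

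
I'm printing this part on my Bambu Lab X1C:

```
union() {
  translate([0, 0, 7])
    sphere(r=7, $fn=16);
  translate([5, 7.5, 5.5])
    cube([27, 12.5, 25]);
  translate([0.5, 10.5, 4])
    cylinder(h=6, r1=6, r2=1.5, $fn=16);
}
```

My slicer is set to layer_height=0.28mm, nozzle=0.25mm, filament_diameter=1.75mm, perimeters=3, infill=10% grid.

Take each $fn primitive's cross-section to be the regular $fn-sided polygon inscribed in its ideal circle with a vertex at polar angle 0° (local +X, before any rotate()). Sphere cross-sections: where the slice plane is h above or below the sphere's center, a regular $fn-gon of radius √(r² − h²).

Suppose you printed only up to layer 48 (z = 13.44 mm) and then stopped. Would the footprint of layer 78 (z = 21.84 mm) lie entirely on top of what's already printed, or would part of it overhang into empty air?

Compare the two slices. At z = 13.44: the sphere: section is a regular 16-gon, circumradius = √(r²−h²) = √(7²−6.44²) = 2.743 (area = (16/2)·2.743²·sin(360°/16) = 23.04 mm²); the cube at (5, 7.5) is present — its section is the full 27×12.5 rectangle (area 337.50 mm²); the cone at (0.5, 10.5) is not intersected at this z (z outside [4, 10]); Merging all regions: the 2 present regions are separate (no shared area or edge), so areas and boundary lengths simply add and each stays a separate island — area = 360.54 mm². At z = 21.84: the sphere does not reach this height (|z−center|=14.840 > r=7); the cube at (5, 7.5) (footprint 27×12.5) is included at this height (area 337.50 mm²); the cone at (0.5, 10.5) is not intersected at this z (z outside [4, 10]); Combining (union): only the 27×12.5 cube at (5, 7.5) is present, so the union is just that shape — area = 337.50 mm². Checking containment: the cross-section at z = 21.84 is a subset of the cross-section at z = 13.44.

entirely on top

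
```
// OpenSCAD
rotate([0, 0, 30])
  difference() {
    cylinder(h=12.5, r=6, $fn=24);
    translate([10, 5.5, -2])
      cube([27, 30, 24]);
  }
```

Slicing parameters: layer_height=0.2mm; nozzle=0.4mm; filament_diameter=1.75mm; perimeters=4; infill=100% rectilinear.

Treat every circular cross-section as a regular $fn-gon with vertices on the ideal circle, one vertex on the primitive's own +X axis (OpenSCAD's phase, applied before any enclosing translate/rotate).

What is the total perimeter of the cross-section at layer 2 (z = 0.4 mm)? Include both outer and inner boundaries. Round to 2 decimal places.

At z = 0.4 mm: the r=6 cylinder gives a regular 24-gon of circumradius 6 (constant along its height) (perimeter = 2·24·6.000·sin(180°/24) = 37.59 mm); the cube at (10, 5.5) (footprint 27×30) is included at this height (perimeter 114.00 mm); After the difference (first − rest): starting from the r=6 cylinder, the 27×30 cube at (10, 5.5) misses the remaining region (no effect) — boundary = 37.59 mm; (rotated 30° about Z; rotation is an isometry so areas/perimeters/island counts are preserved). Overall, the cross-section is a single solid region. Total boundary length (outer) = 37.59 mm.

37.59 mm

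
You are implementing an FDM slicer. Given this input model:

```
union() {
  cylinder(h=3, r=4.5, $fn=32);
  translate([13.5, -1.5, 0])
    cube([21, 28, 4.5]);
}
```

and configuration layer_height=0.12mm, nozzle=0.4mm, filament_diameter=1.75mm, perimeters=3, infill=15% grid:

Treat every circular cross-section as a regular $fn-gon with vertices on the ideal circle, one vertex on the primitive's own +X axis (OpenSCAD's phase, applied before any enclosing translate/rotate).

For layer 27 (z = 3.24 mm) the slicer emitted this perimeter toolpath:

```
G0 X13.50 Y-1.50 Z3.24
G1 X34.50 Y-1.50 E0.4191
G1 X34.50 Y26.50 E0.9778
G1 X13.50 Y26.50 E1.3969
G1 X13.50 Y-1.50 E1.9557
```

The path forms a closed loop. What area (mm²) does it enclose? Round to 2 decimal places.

588.00 mm²

Apply the shoelace formula to the sequence of (X, Y) vertices; enclosed area = 588.00 mm².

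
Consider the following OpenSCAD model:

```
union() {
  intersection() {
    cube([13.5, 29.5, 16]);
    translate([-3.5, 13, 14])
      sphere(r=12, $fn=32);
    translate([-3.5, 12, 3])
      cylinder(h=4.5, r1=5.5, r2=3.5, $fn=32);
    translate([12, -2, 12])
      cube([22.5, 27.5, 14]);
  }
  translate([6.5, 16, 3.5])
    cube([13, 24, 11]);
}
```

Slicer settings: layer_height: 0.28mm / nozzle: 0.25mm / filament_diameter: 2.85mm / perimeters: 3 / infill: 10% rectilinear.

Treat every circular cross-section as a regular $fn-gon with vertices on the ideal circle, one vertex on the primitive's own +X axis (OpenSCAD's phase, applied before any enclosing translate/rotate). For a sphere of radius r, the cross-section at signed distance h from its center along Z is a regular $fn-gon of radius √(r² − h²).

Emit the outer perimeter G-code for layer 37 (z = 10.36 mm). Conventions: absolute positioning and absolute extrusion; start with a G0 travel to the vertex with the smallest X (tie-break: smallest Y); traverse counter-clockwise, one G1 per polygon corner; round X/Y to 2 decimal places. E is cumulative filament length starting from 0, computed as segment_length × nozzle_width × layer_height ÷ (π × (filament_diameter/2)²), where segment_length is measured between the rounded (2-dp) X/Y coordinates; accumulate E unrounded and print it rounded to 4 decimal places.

At z = 10.36 mm: the cube (footprint 13.5×29.5) is included at this height; the r=12 sphere at (-3.5, 13) contributes a regular 32-gon of circumradius √(12²−3.64²) = 11.435; the cone at (-3.5, 12) does not reach this height (z outside [3, 7.5]); the cube at (12, -2) is not intersected at this z (z outside [12, 26]); Keeping only the common overlap: at least one operand is absent at this height, so nothing remains; the cube at (6.5, 16) (footprint 13×24) is included at this height; Merging all regions: only the 13×24 cube at (6.5, 16) is present, so the union is just that shape — 1 connected region. The outline is a single polygon with 4 vertices. Extrusion per mm of travel: 0.25 × 0.28 / (π × 1.425²) = 0.010973. Accumulating E over each segment gives final E = 0.8120.

G0 X6.50 Y16.00 Z10.36
G1 X19.50 Y16.00 E0.1426
G1 X19.50 Y40.00 E0.4060
G1 X6.50 Y40.00 E0.5486
G1 X6.50 Y16.00 E0.8120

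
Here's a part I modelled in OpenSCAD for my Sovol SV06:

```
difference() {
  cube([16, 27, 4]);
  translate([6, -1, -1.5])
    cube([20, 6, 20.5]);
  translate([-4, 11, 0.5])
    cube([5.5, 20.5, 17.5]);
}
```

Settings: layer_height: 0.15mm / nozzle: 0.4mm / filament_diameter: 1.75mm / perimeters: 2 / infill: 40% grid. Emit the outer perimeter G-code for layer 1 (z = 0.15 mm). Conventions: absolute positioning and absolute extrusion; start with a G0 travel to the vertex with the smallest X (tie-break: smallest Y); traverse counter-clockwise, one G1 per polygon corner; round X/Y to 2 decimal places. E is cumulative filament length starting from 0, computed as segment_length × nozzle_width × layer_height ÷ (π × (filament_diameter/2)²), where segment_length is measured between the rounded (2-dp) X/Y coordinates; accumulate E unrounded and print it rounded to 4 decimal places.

G0 X0.00 Y0.00 Z0.15
G1 X6.00 Y0.00 E0.1497
G1 X6.00 Y5.00 E0.2744
G1 X16.00 Y5.00 E0.5238
G1 X16.00 Y27.00 E1.0726
G1 X0.00 Y27.00 E1.4718
G1 X0.00 Y0.00 E2.1453

At z = 0.15 mm: the 16×27 cube contributes its full rectangle; the cube at (6, -1) (footprint 20×6) is included at this height; the cube at (-4, 11) is absent (z outside [0.5, 18]); After the difference (first − rest): starting from the 16×27 cube, the 20×6 cube at (6, -1) partially overlaps it — only the 50.00 mm² overlap (of its 120.00 mm²) is removed, clipping the outline — 1 connected region. The outline is a single polygon with 6 vertices. Extrusion per mm of travel: 0.4 × 0.15 / (π × 0.875²) = 0.024945. Accumulating E over each segment gives final E = 2.1453.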